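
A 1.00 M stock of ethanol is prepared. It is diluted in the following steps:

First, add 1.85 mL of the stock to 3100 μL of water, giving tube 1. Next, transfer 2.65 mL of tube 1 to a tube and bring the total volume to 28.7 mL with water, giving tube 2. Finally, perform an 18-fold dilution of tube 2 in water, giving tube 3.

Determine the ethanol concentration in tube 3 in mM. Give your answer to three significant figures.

1.92 mM

Step 1: 1.85 mL + 3100 μL = 4.95 mL total → factor 4.95/1.85 = 2.6757
Step 2: 2.65 mL brought to 28.7 mL → factor 28.7/2.65 = 10.83
Step 3: 18-fold → factor 18
Overall dilution factor = 2.6757 × 10.83 × 18 = 521.61
Final = 1.00 M / 521.61 = 0.001917 M = 1.92 mM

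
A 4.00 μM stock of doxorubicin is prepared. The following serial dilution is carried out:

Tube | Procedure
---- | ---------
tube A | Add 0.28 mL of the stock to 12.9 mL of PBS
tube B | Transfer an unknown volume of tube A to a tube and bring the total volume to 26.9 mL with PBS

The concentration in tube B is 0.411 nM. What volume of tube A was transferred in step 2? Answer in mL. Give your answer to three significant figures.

0.130 mL

Step 1: 0.28 mL + 12.9 mL = 13.18 mL total → factor 13.18/0.28 = 47.071
Step 2: v brought to 26.9 mL → factor = 26.9 mL/v
Product of known-step factors = 47.071
Overall factor = 4.00 μM / (0.411 nM) = 9732.4
Step-2 factor = 9732.4 / 47.071 = 206.76
v = 26.9 mL / 206.76 = 0.130 mL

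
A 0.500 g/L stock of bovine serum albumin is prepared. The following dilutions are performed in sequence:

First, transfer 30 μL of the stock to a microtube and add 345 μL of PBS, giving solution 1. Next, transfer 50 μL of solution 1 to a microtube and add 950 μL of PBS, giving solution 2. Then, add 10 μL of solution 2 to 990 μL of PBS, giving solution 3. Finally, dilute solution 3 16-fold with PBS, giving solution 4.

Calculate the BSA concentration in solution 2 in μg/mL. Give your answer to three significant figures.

2.00 μg/mL

Step 1: 30 μL + 345 μL = 375 μL total → factor 375/30 = 12.5
Step 2: 50 μL + 950 μL = 1000 μL total → factor 1000/50 = 20
Dilution factor through solution 2 = 12.5 × 20 = 250
[solution 2] = 0.500 g/L / 250 = 0.002000 g/L = 2.00 μg/mL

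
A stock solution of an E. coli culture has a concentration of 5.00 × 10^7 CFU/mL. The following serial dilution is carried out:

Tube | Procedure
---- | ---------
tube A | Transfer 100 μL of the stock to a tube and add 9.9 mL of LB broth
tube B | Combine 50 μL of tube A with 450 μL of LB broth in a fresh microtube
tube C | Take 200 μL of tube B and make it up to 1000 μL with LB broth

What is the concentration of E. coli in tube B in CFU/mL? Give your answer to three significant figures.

Step 1: 100 μL + 9.9 mL = 10000 μL total → factor 10000/100 = 100
Step 2: 50 μL + 450 μL = 500 μL total → factor 500/50 = 10
Dilution factor through tube B = 100 × 10 = 1000
[tube B] = 5.00 × 10^7 CFU/mL / 1000 = 5.00 × 10^4 CFU/mL

5.00 × 10^4 CFU/mL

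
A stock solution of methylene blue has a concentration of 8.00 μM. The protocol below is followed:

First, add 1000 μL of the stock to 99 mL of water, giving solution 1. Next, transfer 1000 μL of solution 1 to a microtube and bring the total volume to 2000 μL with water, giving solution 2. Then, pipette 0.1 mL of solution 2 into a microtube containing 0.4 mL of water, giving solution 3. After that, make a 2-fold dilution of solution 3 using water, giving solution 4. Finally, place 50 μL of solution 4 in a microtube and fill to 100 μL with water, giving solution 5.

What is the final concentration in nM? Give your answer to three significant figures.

Step 1: 1000 μL + 99 mL = 1 × 10^5 μL total → factor 1 × 10^5/1000 = 100
Step 2: 1000 μL brought to 2000 μL → factor 2000/1000 = 2
Step 3: 0.1 mL + 0.4 mL = 0.5 mL total → factor 0.5/0.1 = 5
Step 4: 2-fold → factor 2
Step 5: 50 μL brought to 100 μL → factor 100/50 = 2
Overall dilution factor = 100 × 2 × 5 × 2 × 2 = 4000
Final = 8.00 μM / 4000 = 0.002000 μM = 2.00 nM

2.00 nM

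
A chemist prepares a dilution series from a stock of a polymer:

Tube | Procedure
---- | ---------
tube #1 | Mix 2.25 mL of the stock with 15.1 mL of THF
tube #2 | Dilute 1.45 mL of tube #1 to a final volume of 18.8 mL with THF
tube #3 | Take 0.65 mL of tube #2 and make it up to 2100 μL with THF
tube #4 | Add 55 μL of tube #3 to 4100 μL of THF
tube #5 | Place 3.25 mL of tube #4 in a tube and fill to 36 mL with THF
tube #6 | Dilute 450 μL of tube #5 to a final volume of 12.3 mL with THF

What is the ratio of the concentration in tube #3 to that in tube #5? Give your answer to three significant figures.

Step 1: 2.25 mL + 15.1 mL = 17.35 mL total → factor 17.35/2.25 = 7.7111
Step 2: 1.45 mL brought to 18.8 mL → factor 18.8/1.45 = 12.966
Step 3: 0.65 mL brought to 2100 μL → factor 2.1/0.65 = 3.2308
Step 4: 55 μL + 4100 μL = 4155 μL total → factor 4155/55 = 75.545
Step 5: 3.25 mL brought to 36 mL → factor 36/3.25 = 11.077
Dilution factor to tube #3 = 323.01; to tube #5 = 2.703 × 10^5
[tube #3]/[tube #5] = (factor to tube #5)/(factor to tube #3) = 2.703 × 10^5/323.01 = 837

837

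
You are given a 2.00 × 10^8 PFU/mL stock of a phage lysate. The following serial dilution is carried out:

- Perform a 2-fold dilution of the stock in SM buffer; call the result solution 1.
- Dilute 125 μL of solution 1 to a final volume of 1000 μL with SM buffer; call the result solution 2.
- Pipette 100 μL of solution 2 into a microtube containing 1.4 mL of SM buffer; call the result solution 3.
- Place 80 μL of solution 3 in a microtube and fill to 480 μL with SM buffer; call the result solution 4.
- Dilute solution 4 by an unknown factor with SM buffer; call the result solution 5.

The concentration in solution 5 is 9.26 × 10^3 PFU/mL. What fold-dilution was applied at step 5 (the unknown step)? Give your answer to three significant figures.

15.0-fold

Step 1: 2-fold → factor 2
Step 2: 125 μL brought to 1000 μL → factor 1000/125 = 8
Step 3: 100 μL + 1.4 mL = 1500 μL total → factor 1500/100 = 15
Step 4: 80 μL brought to 480 μL → factor 480/80 = 6
Step 5: unknown factor x
Product of known-step factors = 1440
Overall factor = 2.00 × 10^8 PFU/mL / (9.26 × 10^3 PFU/mL) = 21598
x = 21598 / 1440 = 15.0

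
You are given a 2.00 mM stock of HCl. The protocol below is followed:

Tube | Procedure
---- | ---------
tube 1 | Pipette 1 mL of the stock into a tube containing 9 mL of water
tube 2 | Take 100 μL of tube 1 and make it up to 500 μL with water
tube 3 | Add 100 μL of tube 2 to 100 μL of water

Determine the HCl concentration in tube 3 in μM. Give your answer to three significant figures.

20.0 μM

Step 1: 1 mL + 9 mL = 10 mL total → factor 10/1 = 10
Step 2: 100 μL brought to 500 μL → factor 500/100 = 5
Step 3: 100 μL + 100 μL = 200 μL total → factor 200/100 = 2
Overall dilution factor = 10 × 5 × 2 = 100
Final = 2.00 mM / 100 = 0.02000 mM = 20.0 μM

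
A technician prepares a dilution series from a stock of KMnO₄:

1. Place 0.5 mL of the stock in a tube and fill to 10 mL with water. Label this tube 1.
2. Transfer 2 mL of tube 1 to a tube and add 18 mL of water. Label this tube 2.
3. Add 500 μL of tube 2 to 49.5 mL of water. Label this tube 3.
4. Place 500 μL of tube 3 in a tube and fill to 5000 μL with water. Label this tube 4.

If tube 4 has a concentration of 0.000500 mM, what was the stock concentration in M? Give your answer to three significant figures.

0.100 M

Step 1: 0.5 mL brought to 10 mL → factor 10/0.5 = 20
Step 2: 2 mL + 18 mL = 20 mL total → factor 20/2 = 10
Step 3: 500 μL + 49.5 mL = 50000 μL total → factor 50000/500 = 100
Step 4: 500 μL brought to 5000 μL → factor 5000/500 = 10
Overall dilution factor = 20 × 10 × 100 × 10 = 2 × 10^5
Stock = 0.000500 mM × 2 × 10^5 = 100.0 mM = 0.100 M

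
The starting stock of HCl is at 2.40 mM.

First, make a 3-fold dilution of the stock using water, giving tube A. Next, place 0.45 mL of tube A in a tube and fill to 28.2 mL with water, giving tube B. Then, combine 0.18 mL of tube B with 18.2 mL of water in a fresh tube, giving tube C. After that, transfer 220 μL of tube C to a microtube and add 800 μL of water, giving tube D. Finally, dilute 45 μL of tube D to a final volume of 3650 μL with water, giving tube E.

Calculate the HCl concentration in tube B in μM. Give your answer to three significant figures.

12.8 μM

Step 1: 3-fold → factor 3
Step 2: 0.45 mL brought to 28.2 mL → factor 28.2/0.45 = 62.667
Dilution factor through tube B = 3 × 62.667 = 188
[tube B] = 2.40 mM / 188 = 0.01277 mM = 12.8 μM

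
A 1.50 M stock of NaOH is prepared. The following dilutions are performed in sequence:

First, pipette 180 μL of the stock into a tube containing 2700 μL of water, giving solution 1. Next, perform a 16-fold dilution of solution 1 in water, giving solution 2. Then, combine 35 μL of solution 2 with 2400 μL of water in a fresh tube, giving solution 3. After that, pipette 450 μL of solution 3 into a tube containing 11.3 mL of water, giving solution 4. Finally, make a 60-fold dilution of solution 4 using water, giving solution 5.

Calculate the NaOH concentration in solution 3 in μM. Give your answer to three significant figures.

84.2 μM

Step 1: 180 μL + 2700 μL = 2880 μL total → factor 2880/180 = 16
Step 2: 16-fold → factor 16
Step 3: 35 μL + 2400 μL = 2435 μL total → factor 2435/35 = 69.571
Dilution factor through solution 3 = 16 × 16 × 69.571 = 17810
[solution 3] = 1.50 M / 17810 = 8.422 × 10^-5 M = 84.2 μM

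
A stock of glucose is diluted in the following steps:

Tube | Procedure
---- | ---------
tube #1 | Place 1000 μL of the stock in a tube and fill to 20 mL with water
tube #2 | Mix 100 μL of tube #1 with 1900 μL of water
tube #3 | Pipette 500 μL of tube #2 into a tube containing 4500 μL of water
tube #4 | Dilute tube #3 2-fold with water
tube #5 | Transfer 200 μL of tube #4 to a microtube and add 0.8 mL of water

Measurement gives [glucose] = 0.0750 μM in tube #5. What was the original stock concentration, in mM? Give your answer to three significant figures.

Step 1: 1000 μL brought to 20 mL → factor 20000/1000 = 20
Step 2: 100 μL + 1900 μL = 2000 μL total → factor 2000/100 = 20
Step 3: 500 μL + 4500 μL = 5000 μL total → factor 5000/500 = 10
Step 4: 2-fold → factor 2
Step 5: 200 μL + 0.8 mL = 1000 μL total → factor 1000/200 = 5
Overall dilution factor = 20 × 20 × 10 × 2 × 5 = 40000
Stock = 0.0750 μM × 40000 = 3000 μM = 3.00 mM

3.00 mM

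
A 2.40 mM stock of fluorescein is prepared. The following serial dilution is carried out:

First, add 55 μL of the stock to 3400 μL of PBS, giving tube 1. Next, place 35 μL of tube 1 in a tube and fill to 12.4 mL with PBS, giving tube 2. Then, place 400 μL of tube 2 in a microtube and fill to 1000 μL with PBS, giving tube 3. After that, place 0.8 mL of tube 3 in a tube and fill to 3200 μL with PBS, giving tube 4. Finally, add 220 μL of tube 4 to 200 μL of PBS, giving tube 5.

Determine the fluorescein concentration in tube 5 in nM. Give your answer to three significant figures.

5.65 nM

Step 1: 55 μL + 3400 μL = 3455 μL total → factor 3455/55 = 62.818
Step 2: 35 μL brought to 12.4 mL → factor 12400/35 = 354.29
Step 3: 400 μL brought to 1000 μL → factor 1000/400 = 2.5
Step 4: 0.8 mL brought to 3200 μL → factor 3.2/0.8 = 4
Step 5: 220 μL + 200 μL = 420 μL total → factor 420/220 = 1.9091
Overall dilution factor = 62.818 × 354.29 × 2.5 × 4 × 1.9091 = 4.2488 × 10^5
Final = 2.40 mM / 4.2488 × 10^5 = 5.649 × 10^-6 mM = 5.65 nM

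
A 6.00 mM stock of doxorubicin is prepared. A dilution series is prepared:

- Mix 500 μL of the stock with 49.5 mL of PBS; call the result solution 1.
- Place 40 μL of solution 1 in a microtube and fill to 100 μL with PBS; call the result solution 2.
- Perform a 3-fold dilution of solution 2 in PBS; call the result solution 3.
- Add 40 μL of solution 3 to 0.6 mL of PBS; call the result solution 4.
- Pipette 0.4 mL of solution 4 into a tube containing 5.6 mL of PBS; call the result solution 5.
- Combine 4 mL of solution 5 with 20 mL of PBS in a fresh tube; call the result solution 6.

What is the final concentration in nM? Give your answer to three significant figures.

5.56 nM

Step 1: 500 μL + 49.5 mL = 50000 μL total → factor 50000/500 = 100
Step 2: 40 μL brought to 100 μL → factor 100/40 = 2.5
Step 3: 3-fold → factor 3
Step 4: 40 μL + 0.6 mL = 640 μL total → factor 640/40 = 16
Step 5: 0.4 mL + 5.6 mL = 6 mL total → factor 6/0.4 = 15
Step 6: 4 mL + 20 mL = 24 mL total → factor 24/4 = 6
Overall dilution factor = 100 × 2.5 × 3 × 16 × 15 × 6 = 1.08 × 10^6
Final = 6.00 mM / 1.08 × 10^6 = 5.556 × 10^-6 mM = 5.56 nM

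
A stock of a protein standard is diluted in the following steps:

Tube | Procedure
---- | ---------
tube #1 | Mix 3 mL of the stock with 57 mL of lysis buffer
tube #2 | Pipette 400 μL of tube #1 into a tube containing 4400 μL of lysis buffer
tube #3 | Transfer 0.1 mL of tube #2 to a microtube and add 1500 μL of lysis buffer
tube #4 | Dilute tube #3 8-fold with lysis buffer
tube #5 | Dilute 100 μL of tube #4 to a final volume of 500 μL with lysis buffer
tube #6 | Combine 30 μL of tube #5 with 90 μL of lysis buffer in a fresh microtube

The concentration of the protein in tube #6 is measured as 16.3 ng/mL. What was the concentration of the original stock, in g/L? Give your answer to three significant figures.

10.0 g/L

Step 1: 3 mL + 57 mL = 60 mL total → factor 60/3 = 20
Step 2: 400 μL + 4400 μL = 4800 μL total → factor 4800/400 = 12
Step 3: 0.1 mL + 1500 μL = 1.6 mL total → factor 1.6/0.1 = 16
Step 4: 8-fold → factor 8
Step 5: 100 μL brought to 500 μL → factor 500/100 = 5
Step 6: 30 μL + 90 μL = 120 μL total → factor 120/30 = 4
Overall dilution factor = 20 × 12 × 16 × 8 × 5 × 4 = 6.144 × 10^5
Stock = 16.3 ng/mL × 6.144 × 10^5 = 1.001 × 10^7 ng/mL = 10.0 g/L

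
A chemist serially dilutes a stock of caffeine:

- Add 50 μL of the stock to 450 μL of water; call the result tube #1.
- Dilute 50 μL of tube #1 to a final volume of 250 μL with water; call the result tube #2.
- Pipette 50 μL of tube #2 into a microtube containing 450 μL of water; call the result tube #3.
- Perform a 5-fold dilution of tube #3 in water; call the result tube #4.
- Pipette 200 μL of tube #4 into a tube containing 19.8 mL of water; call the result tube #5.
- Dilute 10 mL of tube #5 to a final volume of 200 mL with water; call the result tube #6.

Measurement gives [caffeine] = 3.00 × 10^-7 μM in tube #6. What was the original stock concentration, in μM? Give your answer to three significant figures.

1.50 μM

Step 1: 50 μL + 450 μL = 500 μL total → factor 500/50 = 10
Step 2: 50 μL brought to 250 μL → factor 250/50 = 5
Step 3: 50 μL + 450 μL = 500 μL total → factor 500/50 = 10
Step 4: 5-fold → factor 5
Step 5: 200 μL + 19.8 mL = 20000 μL total → factor 20000/200 = 100
Step 6: 10 mL brought to 200 mL → factor 200/10 = 20
Overall dilution factor = 10 × 5 × 10 × 5 × 100 × 20 = 5 × 10^6
Stock = 3.00 × 10^-7 μM × 5 × 10^6 = 1.50 μM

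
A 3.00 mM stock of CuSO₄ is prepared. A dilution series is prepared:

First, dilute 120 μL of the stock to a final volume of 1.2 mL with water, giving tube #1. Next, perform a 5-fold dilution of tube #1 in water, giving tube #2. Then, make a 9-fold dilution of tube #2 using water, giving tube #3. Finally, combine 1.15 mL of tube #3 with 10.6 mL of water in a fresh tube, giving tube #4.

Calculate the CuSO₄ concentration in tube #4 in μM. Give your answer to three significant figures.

Step 1: 120 μL brought to 1.2 mL → factor 1200/120 = 10
Step 2: 5-fold → factor 5
Step 3: 9-fold → factor 9
Step 4: 1.15 mL + 10.6 mL = 11.75 mL total → factor 11.75/1.15 = 10.217
Dilution factor through tube #4 = 10 × 5 × 9 × 10.217 = 4597.8
[tube #4] = 3.00 mM / 4597.8 = 0.0006525 mM = 0.652 μM

0.652 μM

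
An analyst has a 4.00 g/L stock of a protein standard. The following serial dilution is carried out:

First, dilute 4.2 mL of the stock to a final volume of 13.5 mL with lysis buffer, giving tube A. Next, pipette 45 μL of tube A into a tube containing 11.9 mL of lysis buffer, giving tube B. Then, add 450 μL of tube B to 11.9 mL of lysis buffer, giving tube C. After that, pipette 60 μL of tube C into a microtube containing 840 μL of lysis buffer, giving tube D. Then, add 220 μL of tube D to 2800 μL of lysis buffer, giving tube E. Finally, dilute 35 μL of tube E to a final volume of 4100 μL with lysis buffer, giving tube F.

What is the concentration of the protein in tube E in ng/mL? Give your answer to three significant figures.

Step 1: 4.2 mL brought to 13.5 mL → factor 13.5/4.2 = 3.2143
Step 2: 45 μL + 11.9 mL = 11945 μL total → factor 11945/45 = 265.44
Step 3: 450 μL + 11.9 mL = 12350 μL total → factor 12350/450 = 27.444
Step 4: 60 μL + 840 μL = 900 μL total → factor 900/60 = 15
Step 5: 220 μL + 2800 μL = 3020 μL total → factor 3020/220 = 13.727
Dilution factor through tube E = 3.2143 × 265.44 × 27.444 × 15 × 13.727 = 4.8216 × 10^6
[tube E] = 4.00 g/L / 4.8216 × 10^6 = 8.296 × 10^-7 g/L = 0.830 ng/mL

0.830 ng/mL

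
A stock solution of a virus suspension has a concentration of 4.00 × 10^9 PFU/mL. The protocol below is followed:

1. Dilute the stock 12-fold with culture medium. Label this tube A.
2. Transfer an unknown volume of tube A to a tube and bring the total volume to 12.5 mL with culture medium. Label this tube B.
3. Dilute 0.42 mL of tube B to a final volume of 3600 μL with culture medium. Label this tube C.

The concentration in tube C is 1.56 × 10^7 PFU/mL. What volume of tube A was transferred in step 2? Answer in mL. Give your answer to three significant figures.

Step 1: 12-fold → factor 12
Step 2: v brought to 12.5 mL → factor = 12.5 mL/v
Step 3: 0.42 mL brought to 3600 μL → factor 3.6/0.42 = 8.5714
Product of known-step factors = 102.86
Overall factor = 4.00 × 10^9 PFU/mL / (1.56 × 10^7 PFU/mL) = 256.41
Step-2 factor = 256.41 / 102.86 = 2.4929
v = 12.5 mL / 2.4929 = 5.01 mL

5.01 mL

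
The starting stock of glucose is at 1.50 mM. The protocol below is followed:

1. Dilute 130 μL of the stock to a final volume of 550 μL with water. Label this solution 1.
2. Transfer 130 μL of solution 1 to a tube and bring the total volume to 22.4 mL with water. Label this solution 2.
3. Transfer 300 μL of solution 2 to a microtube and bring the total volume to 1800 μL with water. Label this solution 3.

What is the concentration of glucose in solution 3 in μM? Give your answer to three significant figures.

Step 1: 130 μL brought to 550 μL → factor 550/130 = 4.2308
Step 2: 130 μL brought to 22.4 mL → factor 22400/130 = 172.31
Step 3: 300 μL brought to 1800 μL → factor 1800/300 = 6
Overall dilution factor = 4.2308 × 172.31 × 6 = 4374
Final = 1.50 mM / 4374 = 0.0003429 mM = 0.343 μM

0.343 μM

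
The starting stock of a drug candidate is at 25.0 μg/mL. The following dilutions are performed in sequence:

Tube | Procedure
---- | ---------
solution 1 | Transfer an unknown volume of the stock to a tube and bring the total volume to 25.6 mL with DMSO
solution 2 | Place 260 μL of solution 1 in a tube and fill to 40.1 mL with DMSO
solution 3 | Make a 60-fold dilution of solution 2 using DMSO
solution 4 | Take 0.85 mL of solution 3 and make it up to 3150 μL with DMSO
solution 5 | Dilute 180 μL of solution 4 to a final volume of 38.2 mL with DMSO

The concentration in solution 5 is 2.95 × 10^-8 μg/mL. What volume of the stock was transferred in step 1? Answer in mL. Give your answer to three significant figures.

0.220 mL

Step 1: v brought to 25.6 mL → factor = 25.6 mL/v
Step 2: 260 μL brought to 40.1 mL → factor 40100/260 = 154.23
Step 3: 60-fold → factor 60
Step 4: 0.85 mL brought to 3150 μL → factor 3.15/0.85 = 3.7059
Step 5: 180 μL brought to 38.2 mL → factor 38200/180 = 212.22
Product of known-step factors = 7.2779 × 10^6
Overall factor = 25.0 μg/mL / (2.95 × 10^-8 μg/mL) = 8.4746 × 10^8
Step-1 factor = 8.4746 × 10^8 / 7.2779 × 10^6 = 116.44
v = 25.6 mL / 116.44 = 0.220 mL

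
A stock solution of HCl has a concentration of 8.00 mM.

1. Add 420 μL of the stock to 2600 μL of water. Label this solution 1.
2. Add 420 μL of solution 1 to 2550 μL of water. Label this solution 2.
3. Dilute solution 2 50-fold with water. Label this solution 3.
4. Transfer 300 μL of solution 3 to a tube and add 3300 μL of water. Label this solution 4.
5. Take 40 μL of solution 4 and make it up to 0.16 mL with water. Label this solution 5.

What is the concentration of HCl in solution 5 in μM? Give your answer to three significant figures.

0.0656 μM

Step 1: 420 μL + 2600 μL = 3020 μL total → factor 3020/420 = 7.1905
Step 2: 420 μL + 2550 μL = 2970 μL total → factor 2970/420 = 7.0714
Step 3: 50-fold → factor 50
Step 4: 300 μL + 3300 μL = 3600 μL total → factor 3600/300 = 12
Step 5: 40 μL brought to 0.16 mL → factor 160/40 = 4
Overall dilution factor = 7.1905 × 7.0714 × 50 × 12 × 4 = 1.2203 × 10^5
Final = 8.00 mM / 1.2203 × 10^5 = 6.556 × 10^-5 mM = 0.0656 μM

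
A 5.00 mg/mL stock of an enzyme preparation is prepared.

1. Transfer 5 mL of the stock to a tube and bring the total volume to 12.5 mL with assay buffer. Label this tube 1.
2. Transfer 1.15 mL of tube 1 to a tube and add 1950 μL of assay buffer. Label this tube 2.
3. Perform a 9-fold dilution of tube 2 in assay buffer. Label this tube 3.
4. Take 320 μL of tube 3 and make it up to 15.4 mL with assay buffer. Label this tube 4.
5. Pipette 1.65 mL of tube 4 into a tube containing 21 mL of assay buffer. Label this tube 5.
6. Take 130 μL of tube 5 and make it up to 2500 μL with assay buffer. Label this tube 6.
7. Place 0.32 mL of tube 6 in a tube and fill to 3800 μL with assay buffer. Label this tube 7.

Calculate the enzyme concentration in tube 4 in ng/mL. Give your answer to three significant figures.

1.71 × 10^3 ng/mL

Step 1: 5 mL brought to 12.5 mL → factor 12.5/5 = 2.5
Step 2: 1.15 mL + 1950 μL = 3.1 mL total → factor 3.1/1.15 = 2.6957
Step 3: 9-fold → factor 9
Step 4: 320 μL brought to 15.4 mL → factor 15400/320 = 48.125
Dilution factor through tube 4 = 2.5 × 2.6957 × 9 × 48.125 = 2918.9
[tube 4] = 5.00 mg/mL / 2918.9 = 0.001713 mg/mL = 1.71 × 10^3 ng/mL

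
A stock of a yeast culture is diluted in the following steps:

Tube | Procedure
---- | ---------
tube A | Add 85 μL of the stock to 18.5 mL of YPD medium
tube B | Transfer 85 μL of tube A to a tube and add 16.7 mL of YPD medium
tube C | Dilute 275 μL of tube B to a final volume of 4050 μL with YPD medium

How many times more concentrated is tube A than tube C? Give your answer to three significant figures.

Step 1: 85 μL + 18.5 mL = 18585 μL total → factor 18585/85 = 218.65
Step 2: 85 μL + 16.7 mL = 16785 μL total → factor 16785/85 = 197.47
Step 3: 275 μL brought to 4050 μL → factor 4050/275 = 14.727
Dilution factor to tube A = 218.65; to tube C = 6.3587 × 10^5
[tube A]/[tube C] = (factor to tube C)/(factor to tube A) = 6.3587 × 10^5/218.65 = 2.91 × 10^3

2.91 × 10^3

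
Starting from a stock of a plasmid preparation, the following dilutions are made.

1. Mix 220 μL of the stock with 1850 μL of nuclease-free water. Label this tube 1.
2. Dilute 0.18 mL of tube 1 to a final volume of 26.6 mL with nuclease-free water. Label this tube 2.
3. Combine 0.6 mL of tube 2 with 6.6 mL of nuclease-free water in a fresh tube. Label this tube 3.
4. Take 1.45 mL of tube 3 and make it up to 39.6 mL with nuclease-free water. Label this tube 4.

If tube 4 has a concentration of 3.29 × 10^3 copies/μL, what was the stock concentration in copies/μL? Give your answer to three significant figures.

1.50 × 10^9 copies/μL

Step 1: 220 μL + 1850 μL = 2070 μL total → factor 2070/220 = 9.4091
Step 2: 0.18 mL brought to 26.6 mL → factor 26.6/0.18 = 147.78
Step 3: 0.6 mL + 6.6 mL = 7.2 mL total → factor 7.2/0.6 = 12
Step 4: 1.45 mL brought to 39.6 mL → factor 39.6/1.45 = 27.31
Overall dilution factor = 9.4091 × 147.78 × 12 × 27.31 = 4.5569 × 10^5
Stock = 3.29 × 10^3 copies/μL × 4.5569 × 10^5 = 1.50 × 10^9 copies/μL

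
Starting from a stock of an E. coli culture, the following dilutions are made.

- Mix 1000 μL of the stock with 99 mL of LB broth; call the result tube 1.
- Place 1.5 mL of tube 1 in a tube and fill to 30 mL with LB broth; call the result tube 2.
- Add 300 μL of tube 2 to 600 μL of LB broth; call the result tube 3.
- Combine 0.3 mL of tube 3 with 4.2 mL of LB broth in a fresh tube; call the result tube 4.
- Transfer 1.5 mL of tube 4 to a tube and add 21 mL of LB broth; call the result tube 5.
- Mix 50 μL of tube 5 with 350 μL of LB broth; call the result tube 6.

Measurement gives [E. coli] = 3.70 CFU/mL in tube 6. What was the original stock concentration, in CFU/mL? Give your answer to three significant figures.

4.00 × 10^7 CFU/mL

Step 1: 1000 μL + 99 mL = 1 × 10^5 μL total → factor 1 × 10^5/1000 = 100
Step 2: 1.5 mL brought to 30 mL → factor 30/1.5 = 20
Step 3: 300 μL + 600 μL = 900 μL total → factor 900/300 = 3
Step 4: 0.3 mL + 4.2 mL = 4.5 mL total → factor 4.5/0.3 = 15
Step 5: 1.5 mL + 21 mL = 22.5 mL total → factor 22.5/1.5 = 15
Step 6: 50 μL + 350 μL = 400 μL total → factor 400/50 = 8
Overall dilution factor = 100 × 20 × 3 × 15 × 15 × 8 = 1.08 × 10^7
Stock = 3.70 CFU/mL × 1.08 × 10^7 = 4.00 × 10^7 CFU/mL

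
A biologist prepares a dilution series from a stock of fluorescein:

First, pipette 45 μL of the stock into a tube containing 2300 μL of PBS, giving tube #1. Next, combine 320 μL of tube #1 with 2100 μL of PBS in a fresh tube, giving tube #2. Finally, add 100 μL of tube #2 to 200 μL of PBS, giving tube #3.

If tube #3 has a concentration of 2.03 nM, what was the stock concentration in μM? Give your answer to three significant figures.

2.40 μM

Step 1: 45 μL + 2300 μL = 2345 μL total → factor 2345/45 = 52.111
Step 2: 320 μL + 2100 μL = 2420 μL total → factor 2420/320 = 7.5625
Step 3: 100 μL + 200 μL = 300 μL total → factor 300/100 = 3
Overall dilution factor = 52.111 × 7.5625 × 3 = 1182.3
Stock = 2.03 nM × 1182.3 = 2400 nM = 2.40 μM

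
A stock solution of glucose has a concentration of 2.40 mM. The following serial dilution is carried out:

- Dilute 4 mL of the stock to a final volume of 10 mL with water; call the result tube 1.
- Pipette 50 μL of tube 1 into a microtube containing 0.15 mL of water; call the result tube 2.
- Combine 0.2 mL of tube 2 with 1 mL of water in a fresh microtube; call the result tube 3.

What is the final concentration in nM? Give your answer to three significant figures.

4.00 × 10^4 nM

Step 1: 4 mL brought to 10 mL → factor 10/4 = 2.5
Step 2: 50 μL + 0.15 mL = 200 μL total → factor 200/50 = 4
Step 3: 0.2 mL + 1 mL = 1.2 mL total → factor 1.2/0.2 = 6
Overall dilution factor = 2.5 × 4 × 6 = 60
Final = 2.40 mM / 60 = 0.04000 mM = 4.00 × 10^4 nM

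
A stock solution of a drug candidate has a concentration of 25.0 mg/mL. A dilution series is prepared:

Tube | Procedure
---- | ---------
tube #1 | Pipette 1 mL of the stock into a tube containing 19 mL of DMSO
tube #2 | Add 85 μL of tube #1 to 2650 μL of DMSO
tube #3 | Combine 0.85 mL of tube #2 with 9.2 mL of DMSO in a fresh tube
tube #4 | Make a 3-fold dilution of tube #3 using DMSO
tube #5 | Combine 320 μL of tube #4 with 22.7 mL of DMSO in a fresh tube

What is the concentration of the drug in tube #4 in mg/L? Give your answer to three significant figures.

Step 1: 1 mL + 19 mL = 20 mL total → factor 20/1 = 20
Step 2: 85 μL + 2650 μL = 2735 μL total → factor 2735/85 = 32.176
Step 3: 0.85 mL + 9.2 mL = 10.05 mL total → factor 10.05/0.85 = 11.824
Step 4: 3-fold → factor 3
Dilution factor through tube #4 = 20 × 32.176 × 11.824 × 3 = 22826
[tube #4] = 25.0 mg/mL / 22826 = 0.001095 mg/mL = 1.10 mg/L

1.10 mg/L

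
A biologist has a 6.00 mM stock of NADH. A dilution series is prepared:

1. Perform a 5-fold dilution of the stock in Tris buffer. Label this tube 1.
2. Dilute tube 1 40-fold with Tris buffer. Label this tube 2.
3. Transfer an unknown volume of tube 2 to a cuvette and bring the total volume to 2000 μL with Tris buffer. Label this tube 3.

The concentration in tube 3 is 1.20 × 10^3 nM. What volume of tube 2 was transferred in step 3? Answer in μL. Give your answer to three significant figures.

Step 1: 5-fold → factor 5
Step 2: 40-fold → factor 40
Step 3: v brought to 2000 μL → factor = 2000 μL/v
Product of known-step factors = 200
Overall factor = 6.00 mM / (1.20 × 10^3 nM) = 5000
Step-3 factor = 5000 / 200 = 25
v = 2000 μL / 25 = 80.0 μL

80.0 μL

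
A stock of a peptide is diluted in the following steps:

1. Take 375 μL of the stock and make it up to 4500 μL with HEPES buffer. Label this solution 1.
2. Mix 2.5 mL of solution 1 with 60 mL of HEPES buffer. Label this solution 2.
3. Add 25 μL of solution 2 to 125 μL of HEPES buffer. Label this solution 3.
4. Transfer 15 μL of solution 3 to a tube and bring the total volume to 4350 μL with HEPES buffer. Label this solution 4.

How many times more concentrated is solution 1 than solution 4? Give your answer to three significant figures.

4.35 × 10^4

Step 1: 375 μL brought to 4500 μL → factor 4500/375 = 12
Step 2: 2.5 mL + 60 mL = 62.5 mL total → factor 62.5/2.5 = 25
Step 3: 25 μL + 125 μL = 150 μL total → factor 150/25 = 6
Step 4: 15 μL brought to 4350 μL → factor 4350/15 = 290
Dilution factor to solution 1 = 12; to solution 4 = 5.22 × 10^5
[solution 1]/[solution 4] = (factor to solution 4)/(factor to solution 1) = 5.22 × 10^5/12 = 4.35 × 10^4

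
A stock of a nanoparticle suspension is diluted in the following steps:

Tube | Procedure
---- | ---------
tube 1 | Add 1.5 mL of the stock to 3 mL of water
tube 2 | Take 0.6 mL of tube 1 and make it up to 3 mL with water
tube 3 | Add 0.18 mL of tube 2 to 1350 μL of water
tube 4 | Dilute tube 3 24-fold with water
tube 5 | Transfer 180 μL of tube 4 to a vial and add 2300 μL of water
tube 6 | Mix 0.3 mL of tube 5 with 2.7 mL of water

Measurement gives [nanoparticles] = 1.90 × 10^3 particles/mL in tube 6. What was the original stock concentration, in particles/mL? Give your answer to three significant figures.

8.01 × 10^8 particles/mL

Step 1: 1.5 mL + 3 mL = 4.5 mL total → factor 4.5/1.5 = 3
Step 2: 0.6 mL brought to 3 mL → factor 3/0.6 = 5
Step 3: 0.18 mL + 1350 μL = 1.53 mL total → factor 1.53/0.18 = 8.5
Step 4: 24-fold → factor 24
Step 5: 180 μL + 2300 μL = 2480 μL total → factor 2480/180 = 13.778
Step 6: 0.3 mL + 2.7 mL = 3 mL total → factor 3/0.3 = 10
Overall dilution factor = 3 × 5 × 8.5 × 24 × 13.778 × 10 = 4.216 × 10^5
Stock = 1.90 × 10^3 particles/mL × 4.216 × 10^5 = 8.01 × 10^8 particles/mL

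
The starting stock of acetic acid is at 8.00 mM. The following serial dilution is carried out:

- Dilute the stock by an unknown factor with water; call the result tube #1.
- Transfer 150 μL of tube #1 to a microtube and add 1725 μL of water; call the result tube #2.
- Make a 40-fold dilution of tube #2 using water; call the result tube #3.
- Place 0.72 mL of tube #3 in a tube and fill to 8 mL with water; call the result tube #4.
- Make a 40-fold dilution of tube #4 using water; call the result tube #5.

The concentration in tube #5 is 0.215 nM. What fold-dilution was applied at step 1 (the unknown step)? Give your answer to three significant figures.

167-fold

Step 1: unknown factor x
Step 2: 150 μL + 1725 μL = 1875 μL total → factor 1875/150 = 12.5
Step 3: 40-fold → factor 40
Step 4: 0.72 mL brought to 8 mL → factor 8/0.72 = 11.111
Step 5: 40-fold → factor 40
Product of known-step factors = 2.2222 × 10^5
Overall factor = 8.00 mM / (0.215 nM) = 3.7209 × 10^7
x = 3.7209 × 10^7 / 2.2222 × 10^5 = 167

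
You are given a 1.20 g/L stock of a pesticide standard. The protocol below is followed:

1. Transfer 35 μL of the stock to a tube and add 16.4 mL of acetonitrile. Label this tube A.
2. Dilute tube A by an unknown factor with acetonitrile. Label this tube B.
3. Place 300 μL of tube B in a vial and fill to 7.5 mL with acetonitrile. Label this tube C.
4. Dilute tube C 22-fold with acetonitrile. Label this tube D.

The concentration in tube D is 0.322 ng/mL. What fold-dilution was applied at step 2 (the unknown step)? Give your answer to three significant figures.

Step 1: 35 μL + 16.4 mL = 16435 μL total → factor 16435/35 = 469.57
Step 2: unknown factor x
Step 3: 300 μL brought to 7.5 mL → factor 7500/300 = 25
Step 4: 22-fold → factor 22
Product of known-step factors = 2.5826 × 10^5
Overall factor = 1.20 g/L / (0.322 ng/mL) = 3.7267 × 10^6
x = 3.7267 × 10^6 / 2.5826 × 10^5 = 14.4

14.4-fold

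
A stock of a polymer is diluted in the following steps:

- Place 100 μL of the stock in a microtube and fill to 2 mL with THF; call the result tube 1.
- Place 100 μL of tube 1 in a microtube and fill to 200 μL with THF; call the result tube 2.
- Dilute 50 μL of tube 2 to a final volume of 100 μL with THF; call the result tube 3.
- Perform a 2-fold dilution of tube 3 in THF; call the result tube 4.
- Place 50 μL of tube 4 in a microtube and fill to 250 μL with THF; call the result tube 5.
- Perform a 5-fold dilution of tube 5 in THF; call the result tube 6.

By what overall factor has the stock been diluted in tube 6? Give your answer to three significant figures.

Step 1: 100 μL brought to 2 mL → factor 2000/100 = 20
Step 2: 100 μL brought to 200 μL → factor 200/100 = 2
Step 3: 50 μL brought to 100 μL → factor 100/50 = 2
Step 4: 2-fold → factor 2
Step 5: 50 μL brought to 250 μL → factor 250/50 = 5
Step 6: 5-fold → factor 5
Overall dilution factor = 20 × 2 × 2 × 2 × 5 × 5 = 4000

4.00 × 10^3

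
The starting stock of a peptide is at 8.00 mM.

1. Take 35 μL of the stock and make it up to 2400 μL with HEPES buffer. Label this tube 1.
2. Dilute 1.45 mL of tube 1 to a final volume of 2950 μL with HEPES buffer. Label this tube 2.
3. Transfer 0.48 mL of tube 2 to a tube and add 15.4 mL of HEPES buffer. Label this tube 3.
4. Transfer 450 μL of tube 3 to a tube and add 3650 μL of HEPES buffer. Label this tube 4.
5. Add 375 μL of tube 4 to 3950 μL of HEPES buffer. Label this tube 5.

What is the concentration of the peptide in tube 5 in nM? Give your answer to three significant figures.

Step 1: 35 μL brought to 2400 μL → factor 2400/35 = 68.571
Step 2: 1.45 mL brought to 2950 μL → factor 2.95/1.45 = 2.0345
Step 3: 0.48 mL + 15.4 mL = 15.88 mL total → factor 15.88/0.48 = 33.083
Step 4: 450 μL + 3650 μL = 4100 μL total → factor 4100/450 = 9.1111
Step 5: 375 μL + 3950 μL = 4325 μL total → factor 4325/375 = 11.533
Overall dilution factor = 68.571 × 2.0345 × 33.083 × 9.1111 × 11.533 = 4.8499 × 10^5
Final = 8.00 mM / 4.8499 × 10^5 = 1.650 × 10^-5 mM = 16.5 nM

16.5 nM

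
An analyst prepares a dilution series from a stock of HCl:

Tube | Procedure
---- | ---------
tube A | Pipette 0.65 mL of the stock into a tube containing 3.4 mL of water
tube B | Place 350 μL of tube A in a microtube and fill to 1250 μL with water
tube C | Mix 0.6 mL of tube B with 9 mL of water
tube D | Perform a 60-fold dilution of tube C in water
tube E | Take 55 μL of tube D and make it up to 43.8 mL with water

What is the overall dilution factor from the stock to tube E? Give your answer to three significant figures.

1.70 × 10^7

Step 1: 0.65 mL + 3.4 mL = 4.05 mL total → factor 4.05/0.65 = 6.2308
Step 2: 350 μL brought to 1250 μL → factor 1250/350 = 3.5714
Step 3: 0.6 mL + 9 mL = 9.6 mL total → factor 9.6/0.6 = 16
Step 4: 60-fold → factor 60
Step 5: 55 μL brought to 43.8 mL → factor 43800/55 = 796.36
Overall dilution factor = 6.2308 × 3.5714 × 16 × 60 × 796.36 = 1.7012 × 10^7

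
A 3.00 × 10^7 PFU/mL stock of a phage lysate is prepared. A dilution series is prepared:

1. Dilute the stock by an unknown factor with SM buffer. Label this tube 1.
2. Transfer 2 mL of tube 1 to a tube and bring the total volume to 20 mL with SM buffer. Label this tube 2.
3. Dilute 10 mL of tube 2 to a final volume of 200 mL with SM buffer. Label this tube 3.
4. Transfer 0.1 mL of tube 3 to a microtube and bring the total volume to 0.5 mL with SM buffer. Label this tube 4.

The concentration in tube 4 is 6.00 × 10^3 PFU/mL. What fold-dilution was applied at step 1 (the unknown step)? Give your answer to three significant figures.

5.00-fold

Step 1: unknown factor x
Step 2: 2 mL brought to 20 mL → factor 20/2 = 10
Step 3: 10 mL brought to 200 mL → factor 200/10 = 20
Step 4: 0.1 mL brought to 0.5 mL → factor 0.5/0.1 = 5
Product of known-step factors = 1000
Overall factor = 3.00 × 10^7 PFU/mL / (6.00 × 10^3 PFU/mL) = 5000
x = 5000 / 1000 = 5.00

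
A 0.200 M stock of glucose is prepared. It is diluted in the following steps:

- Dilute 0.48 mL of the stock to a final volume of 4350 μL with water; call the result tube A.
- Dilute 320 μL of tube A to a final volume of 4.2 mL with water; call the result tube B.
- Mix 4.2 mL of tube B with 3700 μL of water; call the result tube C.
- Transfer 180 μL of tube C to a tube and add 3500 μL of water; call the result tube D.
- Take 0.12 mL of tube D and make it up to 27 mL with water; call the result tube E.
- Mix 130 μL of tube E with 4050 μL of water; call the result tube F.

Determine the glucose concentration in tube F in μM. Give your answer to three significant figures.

Step 1: 0.48 mL brought to 4350 μL → factor 4.35/0.48 = 9.0625
Step 2: 320 μL brought to 4.2 mL → factor 4200/320 = 13.125
Step 3: 4.2 mL + 3700 μL = 7.9 mL total → factor 7.9/4.2 = 1.881
Step 4: 180 μL + 3500 μL = 3680 μL total → factor 3680/180 = 20.444
Step 5: 0.12 mL brought to 27 mL → factor 27/0.12 = 225
Step 6: 130 μL + 4050 μL = 4180 μL total → factor 4180/130 = 32.154
Overall dilution factor = 9.0625 × 13.125 × 1.881 × 20.444 × 225 × 32.154 = 3.3091 × 10^7
Final = 0.200 M / 3.3091 × 10^7 = 6.044 × 10^-9 M = 0.00604 μM

0.00604 μM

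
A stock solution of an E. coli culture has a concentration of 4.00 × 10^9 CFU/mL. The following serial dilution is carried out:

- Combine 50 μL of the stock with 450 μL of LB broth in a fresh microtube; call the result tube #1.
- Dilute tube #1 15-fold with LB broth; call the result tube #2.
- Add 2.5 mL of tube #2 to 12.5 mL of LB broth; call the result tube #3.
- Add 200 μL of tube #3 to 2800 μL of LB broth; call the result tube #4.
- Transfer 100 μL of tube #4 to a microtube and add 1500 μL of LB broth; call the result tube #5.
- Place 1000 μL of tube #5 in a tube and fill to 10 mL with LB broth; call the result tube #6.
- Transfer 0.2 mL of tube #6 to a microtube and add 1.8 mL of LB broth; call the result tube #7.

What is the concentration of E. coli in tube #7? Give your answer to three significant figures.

185 CFU/mL

Step 1: 50 μL + 450 μL = 500 μL total → factor 500/50 = 10
Step 2: 15-fold → factor 15
Step 3: 2.5 mL + 12.5 mL = 15 mL total → factor 15/2.5 = 6
Step 4: 200 μL + 2800 μL = 3000 μL total → factor 3000/200 = 15
Step 5: 100 μL + 1500 μL = 1600 μL total → factor 1600/100 = 16
Step 6: 1000 μL brought to 10 mL → factor 10000/1000 = 10
Step 7: 0.2 mL + 1.8 mL = 2 mL total → factor 2/0.2 = 10
Overall dilution factor = 10 × 15 × 6 × 15 × 16 × 10 × 10 = 2.16 × 10^7
Final = 4.00 × 10^9 CFU/mL / 2.16 × 10^7 = 185 CFU/mL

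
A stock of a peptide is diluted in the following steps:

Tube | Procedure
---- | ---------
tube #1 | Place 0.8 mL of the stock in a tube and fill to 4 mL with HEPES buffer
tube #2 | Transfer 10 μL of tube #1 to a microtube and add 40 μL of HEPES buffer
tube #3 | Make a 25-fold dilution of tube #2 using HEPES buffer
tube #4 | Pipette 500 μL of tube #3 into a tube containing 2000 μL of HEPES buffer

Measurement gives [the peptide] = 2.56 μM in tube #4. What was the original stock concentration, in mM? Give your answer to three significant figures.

Step 1: 0.8 mL brought to 4 mL → factor 4/0.8 = 5
Step 2: 10 μL + 40 μL = 50 μL total → factor 50/10 = 5
Step 3: 25-fold → factor 25
Step 4: 500 μL + 2000 μL = 2500 μL total → factor 2500/500 = 5
Overall dilution factor = 5 × 5 × 25 × 5 = 3125
Stock = 2.56 μM × 3125 = 8000 μM = 8.00 mM

8.00 mM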